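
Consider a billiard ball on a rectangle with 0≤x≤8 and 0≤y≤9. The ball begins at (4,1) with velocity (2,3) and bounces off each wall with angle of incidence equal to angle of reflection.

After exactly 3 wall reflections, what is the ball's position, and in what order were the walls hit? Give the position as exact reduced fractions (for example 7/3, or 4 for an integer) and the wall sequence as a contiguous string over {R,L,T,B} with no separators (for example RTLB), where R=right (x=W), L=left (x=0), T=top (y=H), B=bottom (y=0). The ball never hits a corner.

1. t=2 → R at (8,7); v=(-2,3)
2. t=2/3 → T at (20/3,9); v=(-2,-3)
3. t=3 → B at (2/3,0); v=(-2,3)

Final position: (2/3,0)
Wall sequence: RTB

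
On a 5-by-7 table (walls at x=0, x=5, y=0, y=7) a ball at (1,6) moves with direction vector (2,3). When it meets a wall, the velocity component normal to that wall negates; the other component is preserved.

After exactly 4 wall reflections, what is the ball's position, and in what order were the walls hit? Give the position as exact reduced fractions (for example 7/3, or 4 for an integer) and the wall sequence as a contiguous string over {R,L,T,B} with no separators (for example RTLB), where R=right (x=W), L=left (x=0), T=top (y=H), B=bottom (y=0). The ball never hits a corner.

1. t=1/3 → T at (5/3,7); v=(2,-3)
2. t=5/3 → R at (5,2); v=(-2,-3)
3. t=2/3 → B at (11/3,0); v=(-2,3)
4. t=11/6 → L at (0,11/2); v=(2,3)

Final position: (0,11/2)
Wall sequence: TRBL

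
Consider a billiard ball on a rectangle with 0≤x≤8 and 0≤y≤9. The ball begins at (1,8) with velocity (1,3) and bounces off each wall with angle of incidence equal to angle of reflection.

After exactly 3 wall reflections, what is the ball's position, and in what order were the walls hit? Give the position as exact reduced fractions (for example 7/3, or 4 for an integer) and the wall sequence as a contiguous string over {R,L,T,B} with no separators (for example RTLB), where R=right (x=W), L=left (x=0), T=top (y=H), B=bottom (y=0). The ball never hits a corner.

Final position: (22/3,9)
Wall sequence: TBT

1. t=1/3 → T at (4/3,9); v=(1,-3)
2. t=3 → B at (13/3,0); v=(1,3)
3. t=3 → T at (22/3,9); v=(1,-3)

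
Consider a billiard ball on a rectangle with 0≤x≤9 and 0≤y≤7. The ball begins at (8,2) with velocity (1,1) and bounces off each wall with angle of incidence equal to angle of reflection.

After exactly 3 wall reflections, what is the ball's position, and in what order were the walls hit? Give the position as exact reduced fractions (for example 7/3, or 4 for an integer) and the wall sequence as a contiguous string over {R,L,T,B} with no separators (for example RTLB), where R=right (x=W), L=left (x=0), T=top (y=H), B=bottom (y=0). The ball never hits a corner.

Final position: (0,2)
Wall sequence: RTL

1. t=1 → R at (9,3); v=(-1,1)
2. t=4 → T at (5,7); v=(-1,-1)
3. t=5 → L at (0,2); v=(1,-1)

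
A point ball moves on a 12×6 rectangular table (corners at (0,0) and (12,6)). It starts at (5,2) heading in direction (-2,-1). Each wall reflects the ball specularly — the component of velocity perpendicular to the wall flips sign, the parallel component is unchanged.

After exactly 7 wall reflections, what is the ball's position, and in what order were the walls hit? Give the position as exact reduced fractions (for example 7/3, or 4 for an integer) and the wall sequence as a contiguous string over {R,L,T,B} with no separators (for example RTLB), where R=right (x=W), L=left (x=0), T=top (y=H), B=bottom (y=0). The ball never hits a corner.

1. t=2 → B at (1,0); v=(-2,1)
2. t=1/2 → L at (0,1/2); v=(2,1)
3. t=11/2 → T at (11,6); v=(2,-1)
4. t=1/2 → R at (12,11/2); v=(-2,-1)
5. t=11/2 → B at (1,0); v=(-2,1)
6. t=1/2 → L at (0,1/2); v=(2,1)
7. t=11/2 → T at (11,6); v=(2,-1)

Final position: (11,6)
Wall sequence: BLTRBLT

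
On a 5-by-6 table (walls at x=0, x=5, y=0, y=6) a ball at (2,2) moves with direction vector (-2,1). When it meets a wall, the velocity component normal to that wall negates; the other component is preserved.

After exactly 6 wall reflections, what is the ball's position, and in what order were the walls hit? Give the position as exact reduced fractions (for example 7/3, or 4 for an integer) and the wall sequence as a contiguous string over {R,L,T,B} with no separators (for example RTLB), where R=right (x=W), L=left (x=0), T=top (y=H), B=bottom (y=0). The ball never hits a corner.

Final position: (2,0)
Wall sequence: LRTLRB

1. t=1 → L at (0,3); v=(2,1)
2. t=5/2 → R at (5,11/2); v=(-2,1)
3. t=1/2 → T at (4,6); v=(-2,-1)
4. t=2 → L at (0,4); v=(2,-1)
5. t=5/2 → R at (5,3/2); v=(-2,-1)
6. t=3/2 → B at (2,0); v=(-2,1)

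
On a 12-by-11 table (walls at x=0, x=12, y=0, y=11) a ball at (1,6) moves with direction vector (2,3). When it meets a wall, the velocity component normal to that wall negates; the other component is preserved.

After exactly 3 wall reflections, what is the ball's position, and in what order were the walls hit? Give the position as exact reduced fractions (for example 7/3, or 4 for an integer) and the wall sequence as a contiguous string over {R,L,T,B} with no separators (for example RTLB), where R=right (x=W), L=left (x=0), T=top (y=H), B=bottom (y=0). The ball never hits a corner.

Final position: (12,1/2)
Wall sequence: TBR

1. t=5/3 → T at (13/3,11); v=(2,-3)
2. t=11/3 → B at (35/3,0); v=(2,3)
3. t=1/6 → R at (12,1/2); v=(-2,3)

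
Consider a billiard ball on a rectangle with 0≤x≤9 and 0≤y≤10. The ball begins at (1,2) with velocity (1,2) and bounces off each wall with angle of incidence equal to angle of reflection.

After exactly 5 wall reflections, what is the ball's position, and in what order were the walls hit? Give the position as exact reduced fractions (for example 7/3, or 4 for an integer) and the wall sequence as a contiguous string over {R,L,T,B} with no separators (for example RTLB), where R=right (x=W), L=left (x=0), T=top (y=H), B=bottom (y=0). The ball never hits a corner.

1. t=4 → T at (5,10); v=(1,-2)
2. t=4 → R at (9,2); v=(-1,-2)
3. t=1 → B at (8,0); v=(-1,2)
4. t=5 → T at (3,10); v=(-1,-2)
5. t=3 → L at (0,4); v=(1,-2)

Final position: (0,4)
Wall sequence: TRBTL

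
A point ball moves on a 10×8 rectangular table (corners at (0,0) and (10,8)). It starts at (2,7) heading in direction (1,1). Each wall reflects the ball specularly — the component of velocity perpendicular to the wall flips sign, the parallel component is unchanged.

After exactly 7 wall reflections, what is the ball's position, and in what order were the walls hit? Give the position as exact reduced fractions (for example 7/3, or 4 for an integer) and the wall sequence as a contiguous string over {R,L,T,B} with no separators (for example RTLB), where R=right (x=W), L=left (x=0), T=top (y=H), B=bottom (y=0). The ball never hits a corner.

Final position: (10,3)
Wall sequence: TRBTLBR

1. t=1 → T at (3,8); v=(1,-1)
2. t=7 → R at (10,1); v=(-1,-1)
3. t=1 → B at (9,0); v=(-1,1)
4. t=8 → T at (1,8); v=(-1,-1)
5. t=1 → L at (0,7); v=(1,-1)
6. t=7 → B at (7,0); v=(1,1)
7. t=3 → R at (10,3); v=(-1,1)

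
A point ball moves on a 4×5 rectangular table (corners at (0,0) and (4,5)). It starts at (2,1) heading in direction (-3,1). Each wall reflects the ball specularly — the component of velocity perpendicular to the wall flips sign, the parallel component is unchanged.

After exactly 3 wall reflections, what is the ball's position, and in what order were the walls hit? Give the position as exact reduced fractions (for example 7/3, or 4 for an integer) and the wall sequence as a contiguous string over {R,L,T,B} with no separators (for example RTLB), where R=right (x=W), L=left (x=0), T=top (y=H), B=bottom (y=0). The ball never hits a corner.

1. t=2/3 → L at (0,5/3); v=(3,1)
2. t=4/3 → R at (4,3); v=(-3,1)
3. t=4/3 → L at (0,13/3); v=(3,1)

Final position: (0,13/3)
Wall sequence: LRL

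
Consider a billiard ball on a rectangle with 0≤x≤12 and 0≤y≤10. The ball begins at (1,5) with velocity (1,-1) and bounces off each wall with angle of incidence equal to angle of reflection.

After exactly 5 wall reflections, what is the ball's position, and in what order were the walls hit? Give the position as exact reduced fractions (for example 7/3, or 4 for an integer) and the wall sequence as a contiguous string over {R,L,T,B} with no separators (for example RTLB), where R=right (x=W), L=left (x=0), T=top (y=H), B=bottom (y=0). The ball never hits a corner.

Final position: (2,0)
Wall sequence: BRTLB

1. t=5 → B at (6,0); v=(1,1)
2. t=6 → R at (12,6); v=(-1,1)
3. t=4 → T at (8,10); v=(-1,-1)
4. t=8 → L at (0,2); v=(1,-1)
5. t=2 → B at (2,0); v=(1,1)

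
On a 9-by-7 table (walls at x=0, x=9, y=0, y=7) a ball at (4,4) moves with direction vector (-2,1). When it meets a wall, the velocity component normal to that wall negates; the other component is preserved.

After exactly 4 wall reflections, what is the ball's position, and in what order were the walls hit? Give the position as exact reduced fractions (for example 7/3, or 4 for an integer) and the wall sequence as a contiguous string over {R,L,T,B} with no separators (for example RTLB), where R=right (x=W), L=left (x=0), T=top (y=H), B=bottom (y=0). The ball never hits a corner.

Final position: (2,0)
Wall sequence: LTRB

1. t=2 → L at (0,6); v=(2,1)
2. t=1 → T at (2,7); v=(2,-1)
3. t=7/2 → R at (9,7/2); v=(-2,-1)
4. t=7/2 → B at (2,0); v=(-2,1)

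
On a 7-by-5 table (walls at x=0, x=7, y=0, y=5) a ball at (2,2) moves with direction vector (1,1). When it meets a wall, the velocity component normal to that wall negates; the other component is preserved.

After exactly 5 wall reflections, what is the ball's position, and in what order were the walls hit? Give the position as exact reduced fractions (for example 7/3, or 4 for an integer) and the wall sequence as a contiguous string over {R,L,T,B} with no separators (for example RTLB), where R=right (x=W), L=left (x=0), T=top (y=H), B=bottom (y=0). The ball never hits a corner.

Final position: (1,5)
Wall sequence: TRBLT

1. t=3 → T at (5,5); v=(1,-1)
2. t=2 → R at (7,3); v=(-1,-1)
3. t=3 → B at (4,0); v=(-1,1)
4. t=4 → L at (0,4); v=(1,1)
5. t=1 → T at (1,5); v=(1,-1)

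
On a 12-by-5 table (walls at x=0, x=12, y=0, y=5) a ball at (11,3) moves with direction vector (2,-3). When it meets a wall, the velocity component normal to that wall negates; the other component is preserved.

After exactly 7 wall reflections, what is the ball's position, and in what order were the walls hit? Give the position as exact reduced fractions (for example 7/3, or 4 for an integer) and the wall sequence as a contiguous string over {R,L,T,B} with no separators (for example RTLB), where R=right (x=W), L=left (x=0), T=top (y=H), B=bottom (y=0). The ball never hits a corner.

1. t=1/2 → R at (12,3/2); v=(-2,-3)
2. t=1/2 → B at (11,0); v=(-2,3)
3. t=5/3 → T at (23/3,5); v=(-2,-3)
4. t=5/3 → B at (13/3,0); v=(-2,3)
5. t=5/3 → T at (1,5); v=(-2,-3)
6. t=1/2 → L at (0,7/2); v=(2,-3)
7. t=7/6 → B at (7/3,0); v=(2,3)

Final position: (7/3,0)
Wall sequence: RBTBTLB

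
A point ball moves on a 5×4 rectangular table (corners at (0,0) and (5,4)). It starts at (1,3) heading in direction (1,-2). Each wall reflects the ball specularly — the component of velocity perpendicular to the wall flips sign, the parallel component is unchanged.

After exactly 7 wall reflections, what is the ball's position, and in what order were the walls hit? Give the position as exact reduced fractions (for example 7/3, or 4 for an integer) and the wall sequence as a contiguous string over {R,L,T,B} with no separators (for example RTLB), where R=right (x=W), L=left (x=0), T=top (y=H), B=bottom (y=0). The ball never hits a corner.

1. t=3/2 → B at (5/2,0); v=(1,2)
2. t=2 → T at (9/2,4); v=(1,-2)
3. t=1/2 → R at (5,3); v=(-1,-2)
4. t=3/2 → B at (7/2,0); v=(-1,2)
5. t=2 → T at (3/2,4); v=(-1,-2)
6. t=3/2 → L at (0,1); v=(1,-2)
7. t=1/2 → B at (1/2,0); v=(1,2)

Final position: (1/2,0)
Wall sequence: BTRBTLB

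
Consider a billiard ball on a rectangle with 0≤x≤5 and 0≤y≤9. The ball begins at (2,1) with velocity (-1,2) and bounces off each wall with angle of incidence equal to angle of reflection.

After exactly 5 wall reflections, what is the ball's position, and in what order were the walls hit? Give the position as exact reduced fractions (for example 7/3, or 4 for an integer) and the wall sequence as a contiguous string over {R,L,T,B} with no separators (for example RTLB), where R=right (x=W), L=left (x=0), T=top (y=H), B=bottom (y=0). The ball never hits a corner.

1. t=2 → L at (0,5); v=(1,2)
2. t=2 → T at (2,9); v=(1,-2)
3. t=3 → R at (5,3); v=(-1,-2)
4. t=3/2 → B at (7/2,0); v=(-1,2)
5. t=7/2 → L at (0,7); v=(1,2)

Final position: (0,7)
Wall sequence: LTRBL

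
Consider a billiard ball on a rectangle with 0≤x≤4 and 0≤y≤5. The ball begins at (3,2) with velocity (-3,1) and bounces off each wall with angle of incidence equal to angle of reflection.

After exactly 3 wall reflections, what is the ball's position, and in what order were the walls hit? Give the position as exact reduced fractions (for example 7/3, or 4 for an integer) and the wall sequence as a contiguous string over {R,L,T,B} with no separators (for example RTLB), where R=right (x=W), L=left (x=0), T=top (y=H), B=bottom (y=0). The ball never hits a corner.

Final position: (2,5)
Wall sequence: LRT

1. t=1 → L at (0,3); v=(3,1)
2. t=4/3 → R at (4,13/3); v=(-3,1)
3. t=2/3 → T at (2,5); v=(-3,-1)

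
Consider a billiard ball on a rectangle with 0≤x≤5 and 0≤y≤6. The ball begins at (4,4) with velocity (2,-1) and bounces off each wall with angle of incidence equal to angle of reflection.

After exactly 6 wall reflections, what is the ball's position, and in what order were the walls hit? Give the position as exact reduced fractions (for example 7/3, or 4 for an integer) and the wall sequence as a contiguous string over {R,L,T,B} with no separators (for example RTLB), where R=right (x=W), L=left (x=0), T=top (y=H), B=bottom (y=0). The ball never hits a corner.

1. t=1/2 → R at (5,7/2); v=(-2,-1)
2. t=5/2 → L at (0,1); v=(2,-1)
3. t=1 → B at (2,0); v=(2,1)
4. t=3/2 → R at (5,3/2); v=(-2,1)
5. t=5/2 → L at (0,4); v=(2,1)
6. t=2 → T at (4,6); v=(2,-1)

Final position: (4,6)
Wall sequence: RLBRLT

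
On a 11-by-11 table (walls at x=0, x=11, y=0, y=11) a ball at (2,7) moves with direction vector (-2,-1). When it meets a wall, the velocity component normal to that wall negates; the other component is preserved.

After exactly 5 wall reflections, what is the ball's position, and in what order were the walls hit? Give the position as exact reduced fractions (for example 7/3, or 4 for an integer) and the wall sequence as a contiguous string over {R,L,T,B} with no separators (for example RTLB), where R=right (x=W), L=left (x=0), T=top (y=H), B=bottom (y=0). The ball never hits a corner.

1. t=1 → L at (0,6); v=(2,-1)
2. t=11/2 → R at (11,1/2); v=(-2,-1)
3. t=1/2 → B at (10,0); v=(-2,1)
4. t=5 → L at (0,5); v=(2,1)
5. t=11/2 → R at (11,21/2); v=(-2,1)

Final position: (11,21/2)
Wall sequence: LRBLR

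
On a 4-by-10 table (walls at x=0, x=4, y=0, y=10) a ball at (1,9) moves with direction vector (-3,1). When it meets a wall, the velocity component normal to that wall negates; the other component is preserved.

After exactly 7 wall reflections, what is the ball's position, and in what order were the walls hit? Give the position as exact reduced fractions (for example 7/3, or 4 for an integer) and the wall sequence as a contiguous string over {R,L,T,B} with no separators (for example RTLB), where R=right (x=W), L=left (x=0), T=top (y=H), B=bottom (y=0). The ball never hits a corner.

Final position: (4,4)
Wall sequence: LTRLRLR

1. t=1/3 → L at (0,28/3); v=(3,1)
2. t=2/3 → T at (2,10); v=(3,-1)
3. t=2/3 → R at (4,28/3); v=(-3,-1)
4. t=4/3 → L at (0,8); v=(3,-1)
5. t=4/3 → R at (4,20/3); v=(-3,-1)
6. t=4/3 → L at (0,16/3); v=(3,-1)
7. t=4/3 → R at (4,4); v=(-3,-1)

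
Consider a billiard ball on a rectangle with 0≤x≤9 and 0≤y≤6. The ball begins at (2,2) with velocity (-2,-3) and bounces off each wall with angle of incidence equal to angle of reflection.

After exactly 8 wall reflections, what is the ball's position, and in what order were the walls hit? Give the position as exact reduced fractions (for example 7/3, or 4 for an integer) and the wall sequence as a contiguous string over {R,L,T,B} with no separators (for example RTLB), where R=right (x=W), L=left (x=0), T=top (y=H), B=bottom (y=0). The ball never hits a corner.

Final position: (0,4)
Wall sequence: BLTBRTBL

1. t=2/3 → B at (2/3,0); v=(-2,3)
2. t=1/3 → L at (0,1); v=(2,3)
3. t=5/3 → T at (10/3,6); v=(2,-3)
4. t=2 → B at (22/3,0); v=(2,3)
5. t=5/6 → R at (9,5/2); v=(-2,3)
6. t=7/6 → T at (20/3,6); v=(-2,-3)
7. t=2 → B at (8/3,0); v=(-2,3)
8. t=4/3 → L at (0,4); v=(2,3)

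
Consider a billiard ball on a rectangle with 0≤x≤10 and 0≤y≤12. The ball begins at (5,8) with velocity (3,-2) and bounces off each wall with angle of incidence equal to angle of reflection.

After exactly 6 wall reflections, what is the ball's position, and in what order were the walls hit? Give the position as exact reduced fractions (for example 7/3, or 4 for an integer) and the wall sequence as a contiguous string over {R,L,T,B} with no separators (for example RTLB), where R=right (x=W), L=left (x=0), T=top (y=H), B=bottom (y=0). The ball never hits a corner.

Final position: (0,26/3)
Wall sequence: RBLRTL

1. t=5/3 → R at (10,14/3); v=(-3,-2)
2. t=7/3 → B at (3,0); v=(-3,2)
3. t=1 → L at (0,2); v=(3,2)
4. t=10/3 → R at (10,26/3); v=(-3,2)
5. t=5/3 → T at (5,12); v=(-3,-2)
6. t=5/3 → L at (0,26/3); v=(3,-2)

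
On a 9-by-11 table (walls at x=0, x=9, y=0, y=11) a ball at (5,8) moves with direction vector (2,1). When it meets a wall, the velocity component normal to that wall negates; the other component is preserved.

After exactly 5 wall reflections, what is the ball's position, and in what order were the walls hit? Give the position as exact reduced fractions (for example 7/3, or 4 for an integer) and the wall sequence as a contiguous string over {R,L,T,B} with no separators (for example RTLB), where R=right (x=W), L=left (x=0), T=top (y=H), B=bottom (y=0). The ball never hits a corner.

Final position: (3,0)
Wall sequence: RTLRB

1. t=2 → R at (9,10); v=(-2,1)
2. t=1 → T at (7,11); v=(-2,-1)
3. t=7/2 → L at (0,15/2); v=(2,-1)
4. t=9/2 → R at (9,3); v=(-2,-1)
5. t=3 → B at (3,0); v=(-2,1)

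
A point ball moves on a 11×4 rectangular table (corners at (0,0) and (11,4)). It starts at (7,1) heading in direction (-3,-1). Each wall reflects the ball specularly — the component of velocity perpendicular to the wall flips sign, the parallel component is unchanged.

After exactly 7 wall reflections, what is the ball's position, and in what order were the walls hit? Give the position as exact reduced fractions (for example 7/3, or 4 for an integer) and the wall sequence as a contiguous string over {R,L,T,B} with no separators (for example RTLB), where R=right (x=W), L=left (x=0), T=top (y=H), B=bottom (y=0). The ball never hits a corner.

Final position: (10,4)
Wall sequence: BLTRBLT

1. t=1 → B at (4,0); v=(-3,1)
2. t=4/3 → L at (0,4/3); v=(3,1)
3. t=8/3 → T at (8,4); v=(3,-1)
4. t=1 → R at (11,3); v=(-3,-1)
5. t=3 → B at (2,0); v=(-3,1)
6. t=2/3 → L at (0,2/3); v=(3,1)
7. t=10/3 → T at (10,4); v=(3,-1)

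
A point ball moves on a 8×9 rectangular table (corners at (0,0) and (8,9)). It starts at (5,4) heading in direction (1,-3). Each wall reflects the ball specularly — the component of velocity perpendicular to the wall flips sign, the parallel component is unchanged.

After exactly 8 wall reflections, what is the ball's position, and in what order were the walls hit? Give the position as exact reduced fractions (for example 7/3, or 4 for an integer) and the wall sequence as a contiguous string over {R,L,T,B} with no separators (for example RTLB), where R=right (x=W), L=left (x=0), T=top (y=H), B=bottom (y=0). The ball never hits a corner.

1. t=4/3 → B at (19/3,0); v=(1,3)
2. t=5/3 → R at (8,5); v=(-1,3)
3. t=4/3 → T at (20/3,9); v=(-1,-3)
4. t=3 → B at (11/3,0); v=(-1,3)
5. t=3 → T at (2/3,9); v=(-1,-3)
6. t=2/3 → L at (0,7); v=(1,-3)
7. t=7/3 → B at (7/3,0); v=(1,3)
8. t=3 → T at (16/3,9); v=(1,-3)

Final position: (16/3,9)
Wall sequence: BRTBTLBT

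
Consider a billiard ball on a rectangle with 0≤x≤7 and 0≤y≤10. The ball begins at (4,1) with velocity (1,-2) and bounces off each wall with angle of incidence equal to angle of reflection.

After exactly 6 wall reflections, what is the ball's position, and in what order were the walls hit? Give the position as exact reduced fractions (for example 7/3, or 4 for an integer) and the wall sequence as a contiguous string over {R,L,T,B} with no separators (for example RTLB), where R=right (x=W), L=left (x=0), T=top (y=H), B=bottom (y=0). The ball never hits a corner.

1. t=1/2 → B at (9/2,0); v=(1,2)
2. t=5/2 → R at (7,5); v=(-1,2)
3. t=5/2 → T at (9/2,10); v=(-1,-2)
4. t=9/2 → L at (0,1); v=(1,-2)
5. t=1/2 → B at (1/2,0); v=(1,2)
6. t=5 → T at (11/2,10); v=(1,-2)

Final position: (11/2,10)
Wall sequence: BRTLBT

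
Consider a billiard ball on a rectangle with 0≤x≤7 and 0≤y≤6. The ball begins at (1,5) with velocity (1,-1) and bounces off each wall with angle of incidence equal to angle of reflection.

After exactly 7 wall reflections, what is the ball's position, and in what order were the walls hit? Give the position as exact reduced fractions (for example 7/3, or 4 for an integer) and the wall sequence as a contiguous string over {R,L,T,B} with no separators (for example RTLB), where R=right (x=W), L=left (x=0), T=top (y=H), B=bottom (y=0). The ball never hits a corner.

Final position: (4,6)
Wall sequence: BRTLBRT

1. t=5 → B at (6,0); v=(1,1)
2. t=1 → R at (7,1); v=(-1,1)
3. t=5 → T at (2,6); v=(-1,-1)
4. t=2 → L at (0,4); v=(1,-1)
5. t=4 → B at (4,0); v=(1,1)
6. t=3 → R at (7,3); v=(-1,1)
7. t=3 → T at (4,6); v=(-1,-1)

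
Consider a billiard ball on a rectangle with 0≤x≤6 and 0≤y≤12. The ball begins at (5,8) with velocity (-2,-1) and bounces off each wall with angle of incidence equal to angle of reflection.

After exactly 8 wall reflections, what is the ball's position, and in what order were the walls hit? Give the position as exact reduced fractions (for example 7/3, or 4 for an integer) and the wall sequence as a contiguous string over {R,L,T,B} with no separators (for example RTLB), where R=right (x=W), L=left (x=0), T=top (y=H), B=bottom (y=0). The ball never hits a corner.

1. t=5/2 → L at (0,11/2); v=(2,-1)
2. t=3 → R at (6,5/2); v=(-2,-1)
3. t=5/2 → B at (1,0); v=(-2,1)
4. t=1/2 → L at (0,1/2); v=(2,1)
5. t=3 → R at (6,7/2); v=(-2,1)
6. t=3 → L at (0,13/2); v=(2,1)
7. t=3 → R at (6,19/2); v=(-2,1)
8. t=5/2 → T at (1,12); v=(-2,-1)

Final position: (1,12)
Wall sequence: LRBLRLRT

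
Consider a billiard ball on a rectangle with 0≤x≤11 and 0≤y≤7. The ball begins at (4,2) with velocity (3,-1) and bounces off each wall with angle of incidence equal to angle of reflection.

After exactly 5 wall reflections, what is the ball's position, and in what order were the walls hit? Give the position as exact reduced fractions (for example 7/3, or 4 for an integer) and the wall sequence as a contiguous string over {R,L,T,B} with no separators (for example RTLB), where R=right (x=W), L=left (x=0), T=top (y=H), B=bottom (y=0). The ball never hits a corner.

1. t=2 → B at (10,0); v=(3,1)
2. t=1/3 → R at (11,1/3); v=(-3,1)
3. t=11/3 → L at (0,4); v=(3,1)
4. t=3 → T at (9,7); v=(3,-1)
5. t=2/3 → R at (11,19/3); v=(-3,-1)

Final position: (11,19/3)
Wall sequence: BRLTR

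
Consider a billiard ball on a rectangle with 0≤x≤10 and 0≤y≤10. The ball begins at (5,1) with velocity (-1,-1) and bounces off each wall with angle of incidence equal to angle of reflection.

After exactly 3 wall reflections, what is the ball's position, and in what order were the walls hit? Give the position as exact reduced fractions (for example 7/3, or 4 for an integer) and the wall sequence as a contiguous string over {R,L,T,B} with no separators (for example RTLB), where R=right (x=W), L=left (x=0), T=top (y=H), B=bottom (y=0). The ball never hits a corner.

Final position: (6,10)
Wall sequence: BLT

1. t=1 → B at (4,0); v=(-1,1)
2. t=4 → L at (0,4); v=(1,1)
3. t=6 → T at (6,10); v=(1,-1)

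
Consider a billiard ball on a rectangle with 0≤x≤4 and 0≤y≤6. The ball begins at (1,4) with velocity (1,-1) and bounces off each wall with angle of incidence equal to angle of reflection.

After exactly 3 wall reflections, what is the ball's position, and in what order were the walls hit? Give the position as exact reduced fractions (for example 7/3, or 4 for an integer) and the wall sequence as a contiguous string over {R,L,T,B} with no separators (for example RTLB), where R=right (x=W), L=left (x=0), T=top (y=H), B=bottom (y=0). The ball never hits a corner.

1. t=3 → R at (4,1); v=(-1,-1)
2. t=1 → B at (3,0); v=(-1,1)
3. t=3 → L at (0,3); v=(1,1)

Final position: (0,3)
Wall sequence: RBL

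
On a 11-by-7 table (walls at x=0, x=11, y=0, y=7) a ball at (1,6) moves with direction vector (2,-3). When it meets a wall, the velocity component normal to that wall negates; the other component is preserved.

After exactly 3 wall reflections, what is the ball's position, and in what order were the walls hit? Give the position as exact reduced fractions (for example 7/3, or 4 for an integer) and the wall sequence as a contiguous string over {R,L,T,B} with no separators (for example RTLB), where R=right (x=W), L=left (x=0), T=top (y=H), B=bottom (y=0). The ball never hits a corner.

Final position: (11,5)
Wall sequence: BTR

1. t=2 → B at (5,0); v=(2,3)
2. t=7/3 → T at (29/3,7); v=(2,-3)
3. t=2/3 → R at (11,5); v=(-2,-3)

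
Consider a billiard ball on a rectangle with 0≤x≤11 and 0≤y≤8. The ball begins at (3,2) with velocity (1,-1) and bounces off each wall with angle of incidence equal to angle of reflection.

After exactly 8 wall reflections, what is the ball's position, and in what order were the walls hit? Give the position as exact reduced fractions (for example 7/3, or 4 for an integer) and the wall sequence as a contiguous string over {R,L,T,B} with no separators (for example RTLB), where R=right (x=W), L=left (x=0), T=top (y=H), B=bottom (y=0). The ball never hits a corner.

Final position: (7,0)
Wall sequence: BRTBLTRB

1. t=2 → B at (5,0); v=(1,1)
2. t=6 → R at (11,6); v=(-1,1)
3. t=2 → T at (9,8); v=(-1,-1)
4. t=8 → B at (1,0); v=(-1,1)
5. t=1 → L at (0,1); v=(1,1)
6. t=7 → T at (7,8); v=(1,-1)
7. t=4 → R at (11,4); v=(-1,-1)
8. t=4 → B at (7,0); v=(-1,1)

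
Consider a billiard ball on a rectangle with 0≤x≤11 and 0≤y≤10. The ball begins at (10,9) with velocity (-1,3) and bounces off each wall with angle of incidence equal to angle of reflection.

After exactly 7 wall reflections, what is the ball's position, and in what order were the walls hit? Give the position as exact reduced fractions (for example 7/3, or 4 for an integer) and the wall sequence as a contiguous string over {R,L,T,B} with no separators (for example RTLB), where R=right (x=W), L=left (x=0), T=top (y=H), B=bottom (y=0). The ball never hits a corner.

Final position: (7,0)
Wall sequence: TBTLBTB

1. t=1/3 → T at (29/3,10); v=(-1,-3)
2. t=10/3 → B at (19/3,0); v=(-1,3)
3. t=10/3 → T at (3,10); v=(-1,-3)
4. t=3 → L at (0,1); v=(1,-3)
5. t=1/3 → B at (1/3,0); v=(1,3)
6. t=10/3 → T at (11/3,10); v=(1,-3)
7. t=10/3 → B at (7,0); v=(1,3)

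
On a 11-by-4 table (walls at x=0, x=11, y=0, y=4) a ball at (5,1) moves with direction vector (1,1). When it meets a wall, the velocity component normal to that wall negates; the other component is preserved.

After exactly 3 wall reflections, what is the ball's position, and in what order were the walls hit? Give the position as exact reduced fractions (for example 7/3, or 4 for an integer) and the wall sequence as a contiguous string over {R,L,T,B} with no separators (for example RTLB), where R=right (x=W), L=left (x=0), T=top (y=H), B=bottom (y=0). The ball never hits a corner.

1. t=3 → T at (8,4); v=(1,-1)
2. t=3 → R at (11,1); v=(-1,-1)
3. t=1 → B at (10,0); v=(-1,1)

Final position: (10,0)
Wall sequence: TRB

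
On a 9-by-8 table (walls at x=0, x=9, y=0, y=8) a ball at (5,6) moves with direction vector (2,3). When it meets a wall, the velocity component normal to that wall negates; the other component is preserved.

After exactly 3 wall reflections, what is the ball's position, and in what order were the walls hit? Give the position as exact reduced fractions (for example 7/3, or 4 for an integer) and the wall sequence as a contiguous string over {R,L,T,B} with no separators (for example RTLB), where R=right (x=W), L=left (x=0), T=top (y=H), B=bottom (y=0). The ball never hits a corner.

1. t=2/3 → T at (19/3,8); v=(2,-3)
2. t=4/3 → R at (9,4); v=(-2,-3)
3. t=4/3 → B at (19/3,0); v=(-2,3)

Final position: (19/3,0)
Wall sequence: TRB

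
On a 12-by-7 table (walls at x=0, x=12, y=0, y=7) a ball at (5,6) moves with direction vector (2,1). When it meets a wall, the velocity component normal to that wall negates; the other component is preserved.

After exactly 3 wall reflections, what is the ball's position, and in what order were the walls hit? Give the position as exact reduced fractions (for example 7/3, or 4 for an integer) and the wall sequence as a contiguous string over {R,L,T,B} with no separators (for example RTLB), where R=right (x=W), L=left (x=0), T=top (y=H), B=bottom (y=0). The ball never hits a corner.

Final position: (3,0)
Wall sequence: TRB

1. t=1 → T at (7,7); v=(2,-1)
2. t=5/2 → R at (12,9/2); v=(-2,-1)
3. t=9/2 → B at (3,0); v=(-2,1)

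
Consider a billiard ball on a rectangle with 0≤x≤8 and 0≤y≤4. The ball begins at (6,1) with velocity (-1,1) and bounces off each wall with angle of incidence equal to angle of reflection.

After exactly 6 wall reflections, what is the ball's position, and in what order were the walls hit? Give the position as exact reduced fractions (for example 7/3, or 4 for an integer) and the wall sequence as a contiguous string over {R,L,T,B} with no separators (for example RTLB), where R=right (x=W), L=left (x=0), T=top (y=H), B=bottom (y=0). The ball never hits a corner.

Final position: (7,0)
Wall sequence: TLBTRB

1. t=3 → T at (3,4); v=(-1,-1)
2. t=3 → L at (0,1); v=(1,-1)
3. t=1 → B at (1,0); v=(1,1)
4. t=4 → T at (5,4); v=(1,-1)
5. t=3 → R at (8,1); v=(-1,-1)
6. t=1 → B at (7,0); v=(-1,1)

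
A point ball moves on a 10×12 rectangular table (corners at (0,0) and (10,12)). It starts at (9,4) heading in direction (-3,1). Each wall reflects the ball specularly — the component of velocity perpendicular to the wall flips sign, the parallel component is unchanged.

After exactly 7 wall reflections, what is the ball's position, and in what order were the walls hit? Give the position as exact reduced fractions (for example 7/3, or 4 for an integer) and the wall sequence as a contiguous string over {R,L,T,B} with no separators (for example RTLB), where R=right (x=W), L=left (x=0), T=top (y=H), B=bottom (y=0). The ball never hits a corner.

Final position: (10,1/3)
Wall sequence: LRTLRLR

1. t=3 → L at (0,7); v=(3,1)
2. t=10/3 → R at (10,31/3); v=(-3,1)
3. t=5/3 → T at (5,12); v=(-3,-1)
4. t=5/3 → L at (0,31/3); v=(3,-1)
5. t=10/3 → R at (10,7); v=(-3,-1)
6. t=10/3 → L at (0,11/3); v=(3,-1)
7. t=10/3 → R at (10,1/3); v=(-3,-1)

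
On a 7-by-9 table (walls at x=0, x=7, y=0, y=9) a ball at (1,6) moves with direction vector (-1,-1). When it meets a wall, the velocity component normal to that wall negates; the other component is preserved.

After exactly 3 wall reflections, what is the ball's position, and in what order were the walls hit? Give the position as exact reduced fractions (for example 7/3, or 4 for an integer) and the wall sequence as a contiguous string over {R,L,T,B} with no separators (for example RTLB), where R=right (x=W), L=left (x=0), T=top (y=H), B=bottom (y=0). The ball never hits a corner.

Final position: (7,2)
Wall sequence: LBR

1. t=1 → L at (0,5); v=(1,-1)
2. t=5 → B at (5,0); v=(1,1)
3. t=2 → R at (7,2); v=(-1,1)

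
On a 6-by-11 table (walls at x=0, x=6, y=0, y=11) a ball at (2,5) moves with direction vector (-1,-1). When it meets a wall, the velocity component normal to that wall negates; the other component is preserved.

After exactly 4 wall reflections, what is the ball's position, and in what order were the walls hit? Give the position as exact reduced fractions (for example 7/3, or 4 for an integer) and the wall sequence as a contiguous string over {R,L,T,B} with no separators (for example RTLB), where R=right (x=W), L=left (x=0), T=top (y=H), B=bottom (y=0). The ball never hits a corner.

Final position: (0,9)
Wall sequence: LBRL

1. t=2 → L at (0,3); v=(1,-1)
2. t=3 → B at (3,0); v=(1,1)
3. t=3 → R at (6,3); v=(-1,1)
4. t=6 → L at (0,9); v=(1,1)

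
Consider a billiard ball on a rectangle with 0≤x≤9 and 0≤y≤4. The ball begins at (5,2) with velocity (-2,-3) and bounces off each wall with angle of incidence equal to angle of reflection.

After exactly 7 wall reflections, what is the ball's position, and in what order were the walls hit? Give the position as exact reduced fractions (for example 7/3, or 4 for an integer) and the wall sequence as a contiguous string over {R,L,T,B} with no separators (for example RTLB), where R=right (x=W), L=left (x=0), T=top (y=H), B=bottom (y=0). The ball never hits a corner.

1. t=2/3 → B at (11/3,0); v=(-2,3)
2. t=4/3 → T at (1,4); v=(-2,-3)
3. t=1/2 → L at (0,5/2); v=(2,-3)
4. t=5/6 → B at (5/3,0); v=(2,3)
5. t=4/3 → T at (13/3,4); v=(2,-3)
6. t=4/3 → B at (7,0); v=(2,3)
7. t=1 → R at (9,3); v=(-2,3)

Final position: (9,3)
Wall sequence: BTLBTBR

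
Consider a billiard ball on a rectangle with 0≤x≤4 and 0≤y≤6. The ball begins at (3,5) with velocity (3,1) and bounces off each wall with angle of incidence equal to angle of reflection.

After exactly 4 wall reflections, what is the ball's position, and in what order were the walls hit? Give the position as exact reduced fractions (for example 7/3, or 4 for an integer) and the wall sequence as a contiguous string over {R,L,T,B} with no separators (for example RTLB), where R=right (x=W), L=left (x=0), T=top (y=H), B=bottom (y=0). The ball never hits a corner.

Final position: (4,4)
Wall sequence: RTLR

1. t=1/3 → R at (4,16/3); v=(-3,1)
2. t=2/3 → T at (2,6); v=(-3,-1)
3. t=2/3 → L at (0,16/3); v=(3,-1)
4. t=4/3 → R at (4,4); v=(-3,-1)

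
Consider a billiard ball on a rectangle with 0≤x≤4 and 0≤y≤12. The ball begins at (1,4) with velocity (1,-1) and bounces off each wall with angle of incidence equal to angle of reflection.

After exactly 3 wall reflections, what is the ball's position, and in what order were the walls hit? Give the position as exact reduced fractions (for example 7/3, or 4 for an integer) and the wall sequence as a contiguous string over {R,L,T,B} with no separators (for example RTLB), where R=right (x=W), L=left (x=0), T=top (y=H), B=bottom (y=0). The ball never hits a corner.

1. t=3 → R at (4,1); v=(-1,-1)
2. t=1 → B at (3,0); v=(-1,1)
3. t=3 → L at (0,3); v=(1,1)

Final position: (0,3)
Wall sequence: RBL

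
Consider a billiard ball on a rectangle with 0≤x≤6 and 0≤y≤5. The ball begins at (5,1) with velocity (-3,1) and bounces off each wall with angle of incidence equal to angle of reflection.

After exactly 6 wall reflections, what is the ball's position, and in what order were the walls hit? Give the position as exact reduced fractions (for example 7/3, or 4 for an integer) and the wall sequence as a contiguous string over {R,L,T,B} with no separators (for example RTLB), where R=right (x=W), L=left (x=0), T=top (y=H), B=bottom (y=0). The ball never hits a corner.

Final position: (2,0)
Wall sequence: LRTLRB

1. t=5/3 → L at (0,8/3); v=(3,1)
2. t=2 → R at (6,14/3); v=(-3,1)
3. t=1/3 → T at (5,5); v=(-3,-1)
4. t=5/3 → L at (0,10/3); v=(3,-1)
5. t=2 → R at (6,4/3); v=(-3,-1)
6. t=4/3 → B at (2,0); v=(-3,1)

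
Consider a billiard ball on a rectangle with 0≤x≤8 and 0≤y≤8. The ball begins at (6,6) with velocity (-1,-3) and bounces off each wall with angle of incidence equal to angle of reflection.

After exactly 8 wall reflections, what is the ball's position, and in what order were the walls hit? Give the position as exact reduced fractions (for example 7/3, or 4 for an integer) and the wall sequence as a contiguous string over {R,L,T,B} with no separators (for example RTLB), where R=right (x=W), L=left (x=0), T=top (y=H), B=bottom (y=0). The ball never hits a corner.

Final position: (20/3,8)
Wall sequence: BTLBTBRT

1. t=2 → B at (4,0); v=(-1,3)
2. t=8/3 → T at (4/3,8); v=(-1,-3)
3. t=4/3 → L at (0,4); v=(1,-3)
4. t=4/3 → B at (4/3,0); v=(1,3)
5. t=8/3 → T at (4,8); v=(1,-3)
6. t=8/3 → B at (20/3,0); v=(1,3)
7. t=4/3 → R at (8,4); v=(-1,3)
8. t=4/3 → T at (20/3,8); v=(-1,-3)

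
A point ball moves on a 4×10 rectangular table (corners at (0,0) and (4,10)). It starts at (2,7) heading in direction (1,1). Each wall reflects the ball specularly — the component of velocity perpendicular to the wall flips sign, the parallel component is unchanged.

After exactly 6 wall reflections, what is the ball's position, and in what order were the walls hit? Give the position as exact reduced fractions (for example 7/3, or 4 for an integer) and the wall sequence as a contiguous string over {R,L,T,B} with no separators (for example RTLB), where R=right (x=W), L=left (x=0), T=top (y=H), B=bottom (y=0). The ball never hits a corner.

Final position: (0,1)
Wall sequence: RTLRBL

1. t=2 → R at (4,9); v=(-1,1)
2. t=1 → T at (3,10); v=(-1,-1)
3. t=3 → L at (0,7); v=(1,-1)
4. t=4 → R at (4,3); v=(-1,-1)
5. t=3 → B at (1,0); v=(-1,1)
6. t=1 → L at (0,1); v=(1,1)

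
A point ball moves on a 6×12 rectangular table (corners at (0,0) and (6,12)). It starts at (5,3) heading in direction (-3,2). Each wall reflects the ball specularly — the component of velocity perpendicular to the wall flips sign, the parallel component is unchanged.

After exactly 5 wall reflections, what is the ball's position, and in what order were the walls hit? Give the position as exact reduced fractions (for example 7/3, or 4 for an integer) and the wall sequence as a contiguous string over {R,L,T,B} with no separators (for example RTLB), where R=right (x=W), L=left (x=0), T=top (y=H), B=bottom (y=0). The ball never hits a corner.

Final position: (6,17/3)
Wall sequence: LRTLR

1. t=5/3 → L at (0,19/3); v=(3,2)
2. t=2 → R at (6,31/3); v=(-3,2)
3. t=5/6 → T at (7/2,12); v=(-3,-2)
4. t=7/6 → L at (0,29/3); v=(3,-2)
5. t=2 → R at (6,17/3); v=(-3,-2)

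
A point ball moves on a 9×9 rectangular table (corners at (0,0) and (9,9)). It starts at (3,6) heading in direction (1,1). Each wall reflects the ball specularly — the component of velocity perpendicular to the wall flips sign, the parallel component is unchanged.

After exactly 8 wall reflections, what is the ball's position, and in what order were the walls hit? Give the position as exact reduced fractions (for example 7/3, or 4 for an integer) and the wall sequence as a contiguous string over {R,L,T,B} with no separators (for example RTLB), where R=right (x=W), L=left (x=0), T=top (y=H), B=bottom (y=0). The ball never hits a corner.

Final position: (0,3)
Wall sequence: TRBLTRBL

1. t=3 → T at (6,9); v=(1,-1)
2. t=3 → R at (9,6); v=(-1,-1)
3. t=6 → B at (3,0); v=(-1,1)
4. t=3 → L at (0,3); v=(1,1)
5. t=6 → T at (6,9); v=(1,-1)
6. t=3 → R at (9,6); v=(-1,-1)
7. t=6 → B at (3,0); v=(-1,1)
8. t=3 → L at (0,3); v=(1,1)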